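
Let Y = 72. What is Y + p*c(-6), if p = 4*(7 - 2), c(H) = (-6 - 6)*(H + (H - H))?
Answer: 1512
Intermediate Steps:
c(H) = -12*H (c(H) = -12*(H + 0) = -12*H)
p = 20 (p = 4*5 = 20)
Y + p*c(-6) = 72 + 20*(-12*(-6)) = 72 + 20*72 = 72 + 1440 = 1512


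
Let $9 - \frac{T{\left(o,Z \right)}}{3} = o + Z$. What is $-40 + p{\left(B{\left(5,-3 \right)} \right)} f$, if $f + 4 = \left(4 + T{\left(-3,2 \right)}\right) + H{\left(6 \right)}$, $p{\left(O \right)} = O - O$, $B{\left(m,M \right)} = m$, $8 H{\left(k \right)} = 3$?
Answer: $-40$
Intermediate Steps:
$H{\left(k \right)} = \frac{3}{8}$ ($H{\left(k \right)} = \frac{1}{8} \cdot 3 = \frac{3}{8}$)
$T{\left(o,Z \right)} = 27 - 3 Z - 3 o$ ($T{\left(o,Z \right)} = 27 - 3 \left(o + Z\right) = 27 - 3 \left(Z + o\right) = 27 - \left(3 Z + 3 o\right) = 27 - 3 Z - 3 o$)
$p{\left(O \right)} = 0$
$f = \frac{243}{8}$ ($f = -4 + \left(\left(4 - -30\right) + \frac{3}{8}\right) = -4 + \left(\left(4 + \left(27 - 6 + 9\right)\right) + \frac{3}{8}\right) = -4 + \left(\left(4 + 30\right) + \frac{3}{8}\right) = -4 + \left(34 + \frac{3}{8}\right) = -4 + \frac{275}{8} = \frac{243}{8} \approx 30.375$)
$-40 + p{\left(B{\left(5,-3 \right)} \right)} f = -40 + 0 \cdot \frac{243}{8} = -40 + 0 = -40$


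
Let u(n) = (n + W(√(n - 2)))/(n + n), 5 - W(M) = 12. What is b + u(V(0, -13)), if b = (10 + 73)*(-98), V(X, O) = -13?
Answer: -105732/13 ≈ -8133.2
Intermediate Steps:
W(M) = -7 (W(M) = 5 - 1*12 = 5 - 12 = -7)
b = -8134 (b = 83*(-98) = -8134)
u(n) = (-7 + n)/(2*n) (u(n) = (n - 7)/(n + n) = (-7 + n)/((2*n)) = (-7 + n)*(1/(2*n)) = (-7 + n)/(2*n))
b + u(V(0, -13)) = -8134 + (½)*(-7 - 13)/(-13) = -8134 + (½)*(-1/13)*(-20) = -8134 + 10/13 = -105732/13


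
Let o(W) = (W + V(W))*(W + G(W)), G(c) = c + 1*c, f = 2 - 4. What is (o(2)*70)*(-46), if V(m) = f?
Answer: 0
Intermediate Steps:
f = -2
V(m) = -2
G(c) = 2*c (G(c) = c + c = 2*c)
o(W) = 3*W*(-2 + W) (o(W) = (W - 2)*(W + 2*W) = (-2 + W)*(3*W) = 3*W*(-2 + W))
(o(2)*70)*(-46) = ((3*2*(-2 + 2))*70)*(-46) = ((3*2*0)*70)*(-46) = (0*70)*(-46) = 0*(-46) = 0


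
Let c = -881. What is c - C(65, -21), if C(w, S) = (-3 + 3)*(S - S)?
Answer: -881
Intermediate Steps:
C(w, S) = 0 (C(w, S) = 0*0 = 0)
c - C(65, -21) = -881 - 1*0 = -881 + 0 = -881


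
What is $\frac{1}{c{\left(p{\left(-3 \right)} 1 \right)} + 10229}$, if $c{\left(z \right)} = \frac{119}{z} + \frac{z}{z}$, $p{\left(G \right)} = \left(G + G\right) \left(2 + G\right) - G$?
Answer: $\frac{9}{92189} \approx 9.7626 \cdot 10^{-5}$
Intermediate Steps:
$p{\left(G \right)} = - G + 2 G \left(2 + G\right)$ ($p{\left(G \right)} = 2 G \left(2 + G\right) - G = - G + 2 G \left(2 + G\right)$)
$c{\left(z \right)} = 1 + \frac{119}{z}$ ($c{\left(z \right)} = \frac{119}{z} + 1 = 1 + \frac{119}{z}$)
$\frac{1}{c{\left(p{\left(-3 \right)} 1 \right)} + 10229} = \frac{1}{\frac{119 + - 3 \left(3 + 2 \left(-3\right)\right) 1}{- 3 \left(3 + 2 \left(-3\right)\right) 1} + 10229} = \frac{1}{\frac{119 + - 3 \left(3 - 6\right) 1}{- 3 \left(3 - 6\right) 1} + 10229} = \frac{1}{\frac{119 + \left(-3\right) \left(-3\right) 1}{\left(-3\right) \left(-3\right) 1} + 10229} = \frac{1}{\frac{119 + 9 \cdot 1}{9 \cdot 1} + 10229} = \frac{1}{\frac{119 + 9}{9} + 10229} = \frac{1}{\frac{1}{9} \cdot 128 + 10229} = \frac{1}{\frac{128}{9} + 10229} = \frac{1}{\frac{92189}{9}} = \frac{9}{92189}$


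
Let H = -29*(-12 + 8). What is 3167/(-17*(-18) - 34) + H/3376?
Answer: 670209/57392 ≈ 11.678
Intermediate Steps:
H = 116 (H = -29*(-4) = 116)
3167/(-17*(-18) - 34) + H/3376 = 3167/(-17*(-18) - 34) + 116/3376 = 3167/(306 - 34) + 116*(1/3376) = 3167/272 + 29/844 = 670209/57392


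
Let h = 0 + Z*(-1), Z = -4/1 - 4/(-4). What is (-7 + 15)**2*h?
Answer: 192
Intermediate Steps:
Z = -3 (Z = -4*1 - 4*(-1/4) = -4 + 1 = -3)
h = 3 (h = 0 - 3*(-1) = 0 + 3 = 3)
(-7 + 15)**2*h = (-7 + 15)**2*3 = 8**2*3 = 64*3 = 192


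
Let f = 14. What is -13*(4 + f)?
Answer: -234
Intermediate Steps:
-13*(4 + f) = -13*(4 + 14) = -13*18 = -234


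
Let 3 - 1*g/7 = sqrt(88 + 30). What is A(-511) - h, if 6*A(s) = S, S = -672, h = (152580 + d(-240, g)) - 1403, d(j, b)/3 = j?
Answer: -150569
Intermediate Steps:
g = 21 - 7*sqrt(118) (g = 21 - 7*sqrt(88 + 30) = 21 - 7*sqrt(118) ≈ -55.039)
d(j, b) = 3*j
h = 150457 (h = (152580 + 3*(-240)) - 1403 = (152580 - 720) - 1403 = 151860 - 1403 = 150457)
A(s) = -112 (A(s) = (1/6)*(-672) = -112)
A(-511) - h = -112 - 1*150457 = -112 - 150457 = -150569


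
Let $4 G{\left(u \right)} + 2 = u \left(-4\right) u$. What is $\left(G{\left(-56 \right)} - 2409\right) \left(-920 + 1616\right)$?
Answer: $-3859668$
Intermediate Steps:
$G{\left(u \right)} = - \frac{1}{2} - u^{2}$ ($G{\left(u \right)} = - \frac{1}{2} + \frac{u \left(-4\right) u}{4} = - \frac{1}{2} + \frac{- 4 u u}{4} = - \frac{1}{2} + \frac{\left(-4\right) u^{2}}{4} = - \frac{1}{2} - u^{2}$)
$\left(G{\left(-56 \right)} - 2409\right) \left(-920 + 1616\right) = \left(\left(- \frac{1}{2} - \left(-56\right)^{2}\right) - 2409\right) \left(-920 + 1616\right) = \left(\left(- \frac{1}{2} - 3136\right) - 2409\right) 696 = \left(- \frac{6273}{2} - 2409\right) 696 = \left(- \frac{11091}{2}\right) 696 = -3859668$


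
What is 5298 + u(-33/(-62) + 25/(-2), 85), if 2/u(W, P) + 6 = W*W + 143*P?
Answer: 31292187631/5906415 ≈ 5298.0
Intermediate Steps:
u(W, P) = 2/(-6 + W**2 + 143*P) (u(W, P) = 2/(-6 + (W*W + 143*P)) = 2/(-6 + (W**2 + 143*P)) = 2/(-6 + W**2 + 143*P))
5298 + u(-33/(-62) + 25/(-2), 85) = 5298 + 2/(-6 + (-33/(-62) + 25/(-2))**2 + 143*85) = 5298 + 2/(-6 + (-33*(-1/62) + 25*(-1/2))**2 + 12155) = 5298 + 2/(-6 + (33/62 - 25/2)**2 + 12155) = 5298 + 2/(-6 + (-371/31)**2 + 12155) = 5298 + 2/(-6 + 137641/961 + 12155) = 5298 + 2/(11812830/961) = 5298 + 2*(961/11812830) = 5298 + 961/5906415 = 31292187631/5906415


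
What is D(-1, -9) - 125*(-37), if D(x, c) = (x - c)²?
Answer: 4689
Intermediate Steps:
D(-1, -9) - 125*(-37) = (-9 - 1*(-1))² - 125*(-37) = (-9 + 1)² + 4625 = (-8)² + 4625 = 64 + 4625 = 4689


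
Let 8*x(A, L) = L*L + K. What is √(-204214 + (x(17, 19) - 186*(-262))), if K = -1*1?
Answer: I*√155437 ≈ 394.25*I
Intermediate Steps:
K = -1
x(A, L) = -⅛ + L²/8 (x(A, L) = (L*L - 1)/8 = (L² - 1)/8 = (-1 + L²)/8 = -⅛ + L²/8)
√(-204214 + (x(17, 19) - 186*(-262))) = √(-204214 + ((-⅛ + (⅛)*19²) - 186*(-262))) = √(-204214 + ((-⅛ + (⅛)*361) + 48732)) = √(-204214 + ((-⅛ + 361/8) + 48732)) = √(-204214 + (45 + 48732)) = √(-204214 + 48777) = √(-155437) = I*√155437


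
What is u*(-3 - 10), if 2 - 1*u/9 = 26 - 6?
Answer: 2106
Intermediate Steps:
u = -162 (u = 18 - 9*(26 - 6) = 18 - 9*20 = 18 - 180 = -162)
u*(-3 - 10) = -162*(-3 - 10) = -162*(-13) = 2106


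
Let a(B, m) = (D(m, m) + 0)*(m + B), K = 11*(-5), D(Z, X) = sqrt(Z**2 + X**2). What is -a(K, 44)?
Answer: 484*sqrt(2) ≈ 684.48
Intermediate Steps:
D(Z, X) = sqrt(X**2 + Z**2)
K = -55
a(B, m) = sqrt(2)*sqrt(m**2)*(B + m) (a(B, m) = (sqrt(m**2 + m**2) + 0)*(m + B) = (sqrt(2*m**2) + 0)*(B + m) = (sqrt(2)*sqrt(m**2) + 0)*(B + m) = (sqrt(2)*sqrt(m**2))*(B + m) = sqrt(2)*sqrt(m**2)*(B + m))
-a(K, 44) = -sqrt(2)*sqrt(44**2)*(-55 + 44) = -sqrt(2)*sqrt(1936)*(-11) = -sqrt(2)*44*(-11) = -(-484)*sqrt(2) = 484*sqrt(2)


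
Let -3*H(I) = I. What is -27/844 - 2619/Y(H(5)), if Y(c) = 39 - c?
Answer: -3317301/51484 ≈ -64.434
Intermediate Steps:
H(I) = -I/3
-27/844 - 2619/Y(H(5)) = -27/844 - 2619/(39 - (-1)*5/3) = -27*1/844 - 2619/(39 - 1*(-5/3)) = -27/844 - 2619/(39 + 5/3) = -27/844 - 2619/122/3 = -27/844 - 2619*3/122 = -27/844 - 7857/122 = -3317301/51484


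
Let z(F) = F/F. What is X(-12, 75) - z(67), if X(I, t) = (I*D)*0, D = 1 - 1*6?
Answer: -1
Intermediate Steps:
D = -5 (D = 1 - 6 = -5)
X(I, t) = 0 (X(I, t) = (I*(-5))*0 = -5*I*0 = 0)
z(F) = 1
X(-12, 75) - z(67) = 0 - 1*1 = 0 - 1 = -1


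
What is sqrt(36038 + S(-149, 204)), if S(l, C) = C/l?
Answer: sqrt(800049242)/149 ≈ 189.83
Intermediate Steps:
sqrt(36038 + S(-149, 204)) = sqrt(36038 + 204/(-149)) = sqrt(36038 + 204*(-1/149)) = sqrt(36038 - 204/149) = sqrt(5369458/149) = sqrt(800049242)/149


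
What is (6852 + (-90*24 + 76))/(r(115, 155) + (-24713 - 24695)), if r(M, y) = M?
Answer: -4768/49293 ≈ -0.096728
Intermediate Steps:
(6852 + (-90*24 + 76))/(r(115, 155) + (-24713 - 24695)) = (6852 + (-90*24 + 76))/(115 + (-24713 - 24695)) = (6852 + (-2160 + 76))/(115 - 49408) = (6852 - 2084)/(-49293) = 4768*(-1/49293) = -4768/49293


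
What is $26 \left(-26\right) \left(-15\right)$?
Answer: $10140$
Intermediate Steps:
$26 \left(-26\right) \left(-15\right) = \left(-676\right) \left(-15\right) = 10140$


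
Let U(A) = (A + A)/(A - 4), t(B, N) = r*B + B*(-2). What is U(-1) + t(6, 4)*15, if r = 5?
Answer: 1352/5 ≈ 270.40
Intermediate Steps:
t(B, N) = 3*B (t(B, N) = 5*B + B*(-2) = 5*B - 2*B = 3*B)
U(A) = 2*A/(-4 + A) (U(A) = (2*A)/(-4 + A) = 2*A/(-4 + A))
U(-1) + t(6, 4)*15 = 2*(-1)/(-4 - 1) + (3*6)*15 = 2*(-1)/(-5) + 18*15 = 2*(-1)*(-1/5) + 270 = 2/5 + 270 = 1352/5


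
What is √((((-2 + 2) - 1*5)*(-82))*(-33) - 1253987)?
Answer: I*√1267517 ≈ 1125.8*I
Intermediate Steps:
√((((-2 + 2) - 1*5)*(-82))*(-33) - 1253987) = √(((0 - 5)*(-82))*(-33) - 1253987) = √(-5*(-82)*(-33) - 1253987) = √(410*(-33) - 1253987) = √(-13530 - 1253987) = √(-1267517) = I*√1267517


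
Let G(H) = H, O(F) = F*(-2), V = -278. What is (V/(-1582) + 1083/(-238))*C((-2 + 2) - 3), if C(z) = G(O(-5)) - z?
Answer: -1529489/26894 ≈ -56.871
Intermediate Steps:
O(F) = -2*F
C(z) = 10 - z (C(z) = -2*(-5) - z = 10 - z)
(V/(-1582) + 1083/(-238))*C((-2 + 2) - 3) = (-278/(-1582) + 1083/(-238))*(10 - ((-2 + 2) - 3)) = (-278*(-1/1582) + 1083*(-1/238))*(10 - (0 - 3)) = (139/791 - 1083/238)*(10 - 1*(-3)) = -117653*(10 + 3)/26894 = -117653/26894*13 = -1529489/26894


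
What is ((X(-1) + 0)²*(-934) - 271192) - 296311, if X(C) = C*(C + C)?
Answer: -571239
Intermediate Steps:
X(C) = 2*C² (X(C) = C*(2*C) = 2*C²)
((X(-1) + 0)²*(-934) - 271192) - 296311 = ((2*(-1)² + 0)²*(-934) - 271192) - 296311 = ((2*1 + 0)²*(-934) - 271192) - 296311 = ((2 + 0)²*(-934) - 271192) - 296311 = (2²*(-934) - 271192) - 296311 = (4*(-934) - 271192) - 296311 = (-3736 - 271192) - 296311 = -274928 - 296311 = -571239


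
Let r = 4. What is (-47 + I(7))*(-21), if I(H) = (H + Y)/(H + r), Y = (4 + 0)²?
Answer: 10374/11 ≈ 943.09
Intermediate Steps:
Y = 16 (Y = 4² = 16)
I(H) = (16 + H)/(4 + H) (I(H) = (H + 16)/(H + 4) = (16 + H)/(4 + H))
(-47 + I(7))*(-21) = (-47 + (16 + 7)/(4 + 7))*(-21) = (-47 + 23/11)*(-21) = -494/11*(-21) = 10374/11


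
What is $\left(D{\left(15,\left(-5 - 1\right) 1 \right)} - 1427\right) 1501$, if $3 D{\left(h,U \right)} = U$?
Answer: $-2144929$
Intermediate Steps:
$D{\left(h,U \right)} = \frac{U}{3}$
$\left(D{\left(15,\left(-5 - 1\right) 1 \right)} - 1427\right) 1501 = \left(\frac{\left(-5 - 1\right) 1}{3} - 1427\right) 1501 = \left(\frac{\left(-6\right) 1}{3} - 1427\right) 1501 = \left(\frac{1}{3} \left(-6\right) - 1427\right) 1501 = \left(-2 - 1427\right) 1501 = \left(-1429\right) 1501 = -2144929$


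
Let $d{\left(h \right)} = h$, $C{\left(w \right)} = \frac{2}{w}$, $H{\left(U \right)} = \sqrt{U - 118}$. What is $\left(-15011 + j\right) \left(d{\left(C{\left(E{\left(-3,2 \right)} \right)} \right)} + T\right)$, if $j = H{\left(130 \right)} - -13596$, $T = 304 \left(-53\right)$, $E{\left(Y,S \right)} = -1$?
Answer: $22801310 - 32228 \sqrt{3} \approx 2.2746 \cdot 10^{7}$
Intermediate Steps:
$H{\left(U \right)} = \sqrt{-118 + U}$
$T = -16112$
$j = 13596 + 2 \sqrt{3}$ ($j = \sqrt{-118 + 130} - -13596 = \sqrt{12} + 13596 = 2 \sqrt{3} + 13596 = 13596 + 2 \sqrt{3} \approx 13599.0$)
$\left(-15011 + j\right) \left(d{\left(C{\left(E{\left(-3,2 \right)} \right)} \right)} + T\right) = \left(-15011 + \left(13596 + 2 \sqrt{3}\right)\right) \left(\frac{2}{-1} - 16112\right) = \left(-1415 + 2 \sqrt{3}\right) \left(2 \left(-1\right) - 16112\right) = \left(-1415 + 2 \sqrt{3}\right) \left(-2 - 16112\right) = \left(-1415 + 2 \sqrt{3}\right) \left(-16114\right) = 22801310 - 32228 \sqrt{3}$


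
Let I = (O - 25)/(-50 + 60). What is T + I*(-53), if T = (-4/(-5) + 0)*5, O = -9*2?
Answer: 2319/10 ≈ 231.90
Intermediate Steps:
O = -18
T = 4 (T = (-4*(-⅕) + 0)*5 = (⅘ + 0)*5 = (⅘)*5 = 4)
I = -43/10 (I = (-18 - 25)/(-50 + 60) = -43/10 ≈ -4.3000)
T + I*(-53) = 4 - 43/10*(-53) = 4 + 2279/10 = 2319/10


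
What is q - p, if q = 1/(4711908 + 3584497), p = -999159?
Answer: 8289427723396/8296405 ≈ 9.9916e+5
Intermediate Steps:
q = 1/8296405 ≈ 1.2053e-7
q - p = 1/8296405 - 1*(-999159) = 1/8296405 + 999159 = 8289427723396/8296405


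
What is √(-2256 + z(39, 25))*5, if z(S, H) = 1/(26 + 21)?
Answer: 5*I*√4983457/47 ≈ 237.49*I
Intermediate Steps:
z(S, H) = 1/47
√(-2256 + z(39, 25))*5 = √(-2256 + 1/47)*5 = √(-106031/47)*5 = (I*√4983457/47)*5 = 5*I*√4983457/47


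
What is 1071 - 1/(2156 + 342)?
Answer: 2675357/2498 ≈ 1071.0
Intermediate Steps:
1071 - 1/(2156 + 342) = 1071 - 1/2498 = 2675357/2498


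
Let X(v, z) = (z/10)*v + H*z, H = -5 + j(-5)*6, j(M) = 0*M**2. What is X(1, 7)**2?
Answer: 117649/100 ≈ 1176.5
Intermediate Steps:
j(M) = 0
H = -5 (H = -5 + 0*6 = -5 + 0 = -5)
X(v, z) = -5*z + v*z/10 (X(v, z) = (z/10)*v - 5*z = v*z/10 - 5*z = -5*z + v*z/10)
X(1, 7)**2 = ((1/10)*7*(-50 + 1))**2 = ((1/10)*7*(-49))**2 = (-343/10)**2 = 117649/100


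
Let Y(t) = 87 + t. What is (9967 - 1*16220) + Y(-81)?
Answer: -6247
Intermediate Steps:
(9967 - 1*16220) + Y(-81) = (9967 - 1*16220) + (87 - 81) = (9967 - 16220) + 6 = -6253 + 6 = -6247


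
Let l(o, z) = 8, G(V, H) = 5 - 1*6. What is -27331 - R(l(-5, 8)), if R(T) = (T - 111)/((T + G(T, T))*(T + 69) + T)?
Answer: -14949954/547 ≈ -27331.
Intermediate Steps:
G(V, H) = -1 (G(V, H) = 5 - 6 = -1)
R(T) = (-111 + T)/(T + (-1 + T)*(69 + T)) (R(T) = (T - 111)/((T - 1)*(T + 69) + T) = (-111 + T)/((-1 + T)*(69 + T) + T) = (-111 + T)/(T + (-1 + T)*(69 + T)))
-27331 - R(l(-5, 8)) = -27331 - (-111 + 8)/(-69 + 8² + 69*8) = -27331 - (-103)/(-69 + 64 + 552) = -27331 - (-103)/547 = -27331 - 1*(-103/547) = -27331 + 103/547 = -14949954/547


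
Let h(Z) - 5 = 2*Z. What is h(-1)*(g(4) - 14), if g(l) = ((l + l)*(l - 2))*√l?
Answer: 54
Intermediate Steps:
h(Z) = 5 + 2*Z
g(l) = 2*l^(3/2)*(-2 + l) (g(l) = ((2*l)*(-2 + l))*√l = (2*l*(-2 + l))*√l = 2*l^(3/2)*(-2 + l))
h(-1)*(g(4) - 14) = (5 + 2*(-1))*(2*4^(3/2)*(-2 + 4) - 14) = (5 - 2)*(2*8*2 - 14) = 3*(32 - 14) = 3*18 = 54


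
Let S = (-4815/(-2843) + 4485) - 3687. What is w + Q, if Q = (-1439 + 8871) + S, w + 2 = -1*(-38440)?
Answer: 132681939/2843 ≈ 46670.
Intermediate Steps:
S = 2273529/2843 (S = (-4815*(-1/2843) + 4485) - 3687 = (4815/2843 + 4485) - 3687 = 12755670/2843 - 3687 = 2273529/2843 ≈ 799.69)
w = 38438 (w = -2 - 1*(-38440) = -2 + 38440 = 38438)
Q = 23402705/2843 (Q = (-1439 + 8871) + 2273529/2843 = 7432 + 2273529/2843 = 23402705/2843 ≈ 8231.7)
w + Q = 38438 + 23402705/2843 = 132681939/2843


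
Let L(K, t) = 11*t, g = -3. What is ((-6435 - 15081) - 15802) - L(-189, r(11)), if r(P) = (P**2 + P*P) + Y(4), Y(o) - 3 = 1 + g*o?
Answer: -39892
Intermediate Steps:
Y(o) = 4 - 3*o (Y(o) = 3 + (1 - 3*o) = 4 - 3*o)
r(P) = -8 + 2*P**2 (r(P) = (P**2 + P*P) + (4 - 3*4) = (P**2 + P**2) + (4 - 12) = 2*P**2 - 8 = -8 + 2*P**2)
((-6435 - 15081) - 15802) - L(-189, r(11)) = ((-6435 - 15081) - 15802) - 11*(-8 + 2*11**2) = (-21516 - 15802) - 11*(-8 + 2*121) = -37318 - 11*(-8 + 242) = -37318 - 11*234 = -37318 - 1*2574 = -37318 - 2574 = -39892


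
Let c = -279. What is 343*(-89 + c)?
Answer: -126224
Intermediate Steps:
343*(-89 + c) = 343*(-89 - 279) = 343*(-368) = -126224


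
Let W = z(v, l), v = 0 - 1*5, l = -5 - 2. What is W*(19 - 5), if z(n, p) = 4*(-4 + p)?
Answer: -616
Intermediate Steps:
l = -7
v = -5 (v = 0 - 5 = -5)
z(n, p) = -16 + 4*p
W = -44 (W = -16 + 4*(-7) = -16 - 28 = -44)
W*(19 - 5) = -44*(19 - 5) = -44*14 = -616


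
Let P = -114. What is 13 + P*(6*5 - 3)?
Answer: -3065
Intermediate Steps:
13 + P*(6*5 - 3) = 13 - 114*(6*5 - 3) = 13 - 114*(30 - 3) = 13 - 114*27 = 13 - 3078 = -3065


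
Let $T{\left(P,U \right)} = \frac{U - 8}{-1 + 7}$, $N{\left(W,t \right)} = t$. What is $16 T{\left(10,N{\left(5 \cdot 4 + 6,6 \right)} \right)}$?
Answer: $- \frac{16}{3} \approx -5.3333$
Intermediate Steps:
$T{\left(P,U \right)} = - \frac{4}{3} + \frac{U}{6}$ ($T{\left(P,U \right)} = \frac{-8 + U}{6} = \left(-8 + U\right) \frac{1}{6} = - \frac{4}{3} + \frac{U}{6}$)
$16 T{\left(10,N{\left(5 \cdot 4 + 6,6 \right)} \right)} = 16 \left(- \frac{4}{3} + \frac{1}{6} \cdot 6\right) = 16 \left(- \frac{4}{3} + 1\right) = 16 \left(- \frac{1}{3}\right) = - \frac{16}{3}$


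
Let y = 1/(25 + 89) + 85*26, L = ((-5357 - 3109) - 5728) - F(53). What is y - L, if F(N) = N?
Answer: 1876099/114 ≈ 16457.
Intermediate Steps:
L = -14247 (L = ((-5357 - 3109) - 5728) - 1*53 = (-8466 - 5728) - 53 = -14194 - 53 = -14247)
y = 251941/114 (y = 1/114 + 2210 = 251941/114 ≈ 2210.0)
y - L = 251941/114 - 1*(-14247) = 251941/114 + 14247 = 1876099/114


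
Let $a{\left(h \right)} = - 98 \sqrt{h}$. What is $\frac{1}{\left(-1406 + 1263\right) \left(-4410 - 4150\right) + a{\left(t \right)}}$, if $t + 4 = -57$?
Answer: $\frac{306020}{374593108061} + \frac{49 i \sqrt{61}}{749186216122} \approx 8.1694 \cdot 10^{-7} + 5.1082 \cdot 10^{-10} i$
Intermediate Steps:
$t = -61$ ($t = -4 - 57 = -61$)
$\frac{1}{\left(-1406 + 1263\right) \left(-4410 - 4150\right) + a{\left(t \right)}} = \frac{1}{\left(-1406 + 1263\right) \left(-4410 - 4150\right) - 98 \sqrt{-61}} = \frac{1}{\left(-143\right) \left(-8560\right) - 98 i \sqrt{61}} = \frac{1}{1224080 - 98 i \sqrt{61}}$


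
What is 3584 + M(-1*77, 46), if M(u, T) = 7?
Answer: 3591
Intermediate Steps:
3584 + M(-1*77, 46) = 3584 + 7 = 3591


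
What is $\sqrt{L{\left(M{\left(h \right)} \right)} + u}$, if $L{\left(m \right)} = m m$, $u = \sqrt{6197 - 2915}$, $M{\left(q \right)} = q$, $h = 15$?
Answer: $\sqrt{225 + \sqrt{3282}} \approx 16.801$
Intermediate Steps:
$u = \sqrt{3282} \approx 57.289$
$L{\left(m \right)} = m^{2}$
$\sqrt{L{\left(M{\left(h \right)} \right)} + u} = \sqrt{15^{2} + \sqrt{3282}} = \sqrt{225 + \sqrt{3282}}$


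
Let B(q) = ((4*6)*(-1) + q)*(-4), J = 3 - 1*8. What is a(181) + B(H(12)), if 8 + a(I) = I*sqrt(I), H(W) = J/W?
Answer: 269/3 + 181*sqrt(181) ≈ 2524.8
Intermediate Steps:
J = -5 (J = 3 - 8 = -5)
H(W) = -5/W
B(q) = 96 - 4*q (B(q) = (24*(-1) + q)*(-4) = (-24 + q)*(-4) = 96 - 4*q)
a(I) = -8 + I**(3/2) (a(I) = -8 + I*sqrt(I) = -8 + I**(3/2))
a(181) + B(H(12)) = (-8 + 181**(3/2)) + (96 - (-20)/12) = (-8 + 181*sqrt(181)) + (96 - (-20)/12) = (-8 + 181*sqrt(181)) + (96 - 4*(-5/12)) = (-8 + 181*sqrt(181)) + (96 + 5/3) = (-8 + 181*sqrt(181)) + 293/3 = 269/3 + 181*sqrt(181)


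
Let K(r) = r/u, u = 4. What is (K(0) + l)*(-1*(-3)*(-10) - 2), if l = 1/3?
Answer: -32/3 ≈ -10.667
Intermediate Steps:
K(r) = r/4
l = 1/3 ≈ 0.33333
(K(0) + l)*(-1*(-3)*(-10) - 2) = ((1/4)*0 + 1/3)*(-1*(-3)*(-10) - 2) = (0 + 1/3)*(3*(-10) - 2) = (-30 - 2)/3 = (1/3)*(-32) = -32/3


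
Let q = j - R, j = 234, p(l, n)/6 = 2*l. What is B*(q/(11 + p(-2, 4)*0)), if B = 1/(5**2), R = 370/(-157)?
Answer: 37108/43175 ≈ 0.85948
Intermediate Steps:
p(l, n) = 12*l (p(l, n) = 6*(2*l) = 12*l)
R = -370/157 (R = 370*(-1/157) = -370/157 ≈ -2.3567)
q = 37108/157 (q = 234 - 1*(-370/157) = 234 + 370/157 = 37108/157 ≈ 236.36)
B = 1/25 ≈ 0.040000
B*(q/(11 + p(-2, 4)*0)) = (37108/(157*(11 + (12*(-2))*0)))/25 = (37108/(157*(11 - 24*0)))/25 = (37108/(157*(11 + 0)))/25 = ((37108/157)/11)/25 = ((37108/157)*(1/11))/25 = (1/25)*(37108/1727) = 37108/43175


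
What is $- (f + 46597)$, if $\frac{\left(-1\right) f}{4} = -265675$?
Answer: $-1109297$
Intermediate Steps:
$f = 1062700$ ($f = \left(-4\right) \left(-265675\right) = 1062700$)
$- (f + 46597) = - (1062700 + 46597) = \left(-1\right) 1109297 = -1109297$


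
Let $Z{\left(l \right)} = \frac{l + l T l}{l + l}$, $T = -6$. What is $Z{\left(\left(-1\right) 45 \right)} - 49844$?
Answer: $- \frac{99417}{2} \approx -49709.0$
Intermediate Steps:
$Z{\left(l \right)} = \frac{l - 6 l^{2}}{2 l}$ ($Z{\left(l \right)} = \frac{l + l \left(-6\right) l}{l + l} = \frac{l + - 6 l l}{2 l} = \left(l - 6 l^{2}\right) \frac{1}{2 l} = \frac{l - 6 l^{2}}{2 l}$)
$Z{\left(\left(-1\right) 45 \right)} - 49844 = \left(\frac{1}{2} - 3 \left(\left(-1\right) 45\right)\right) - 49844 = \left(\frac{1}{2} - -135\right) - 49844 = \left(\frac{1}{2} + 135\right) - 49844 = \frac{271}{2} - 49844 = - \frac{99417}{2}$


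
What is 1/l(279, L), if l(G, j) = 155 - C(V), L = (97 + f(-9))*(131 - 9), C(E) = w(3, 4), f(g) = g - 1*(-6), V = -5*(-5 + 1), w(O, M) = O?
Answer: 1/152 ≈ 0.0065789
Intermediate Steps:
V = 20 (V = -5*(-4) = 20)
f(g) = 6 + g (f(g) = g + 6 = 6 + g)
C(E) = 3
L = 11468 (L = (97 + (6 - 9))*(131 - 9) = (97 - 3)*122 = 94*122 = 11468)
l(G, j) = 152 (l(G, j) = 155 - 1*3 = 155 - 3 = 152)
1/l(279, L) = 1/152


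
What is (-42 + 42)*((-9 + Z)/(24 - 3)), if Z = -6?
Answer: 0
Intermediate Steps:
(-42 + 42)*((-9 + Z)/(24 - 3)) = (-42 + 42)*((-9 - 6)/(24 - 3)) = 0*(-15/21) = 0*(-15*1/21) = 0*(-5/7) = 0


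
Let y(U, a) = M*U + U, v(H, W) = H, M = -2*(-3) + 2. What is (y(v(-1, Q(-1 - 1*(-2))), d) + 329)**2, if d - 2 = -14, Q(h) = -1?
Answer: 102400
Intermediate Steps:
M = 8 (M = 6 + 2 = 8)
d = -12 (d = 2 - 14 = -12)
y(U, a) = 9*U (y(U, a) = 8*U + U = 9*U)
(y(v(-1, Q(-1 - 1*(-2))), d) + 329)**2 = (9*(-1) + 329)**2 = (-9 + 329)**2 = 320**2 = 102400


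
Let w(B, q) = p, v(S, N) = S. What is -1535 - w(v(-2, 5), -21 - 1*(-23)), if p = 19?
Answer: -1554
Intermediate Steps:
w(B, q) = 19
-1535 - w(v(-2, 5), -21 - 1*(-23)) = -1535 - 1*19 = -1535 - 19 = -1554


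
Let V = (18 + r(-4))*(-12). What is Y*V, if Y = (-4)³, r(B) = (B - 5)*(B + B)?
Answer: 69120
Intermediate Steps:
r(B) = 2*B*(-5 + B) (r(B) = (-5 + B)*(2*B) = 2*B*(-5 + B))
V = -1080 (V = (18 + 2*(-4)*(-5 - 4))*(-12) = (18 + 2*(-4)*(-9))*(-12) = (18 + 72)*(-12) = 90*(-12) = -1080)
Y = -64
Y*V = -64*(-1080) = 69120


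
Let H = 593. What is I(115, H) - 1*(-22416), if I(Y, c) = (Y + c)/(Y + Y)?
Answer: 2578194/115 ≈ 22419.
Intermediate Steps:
I(Y, c) = (Y + c)/(2*Y) (I(Y, c) = (Y + c)/((2*Y)) = (Y + c)*(1/(2*Y)) = (Y + c)/(2*Y))
I(115, H) - 1*(-22416) = (½)*(115 + 593)/115 - 1*(-22416) = (½)*(1/115)*708 + 22416 = 354/115 + 22416 = 2578194/115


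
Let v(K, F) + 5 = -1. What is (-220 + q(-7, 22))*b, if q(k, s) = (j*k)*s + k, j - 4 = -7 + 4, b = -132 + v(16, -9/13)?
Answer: 52578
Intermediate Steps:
v(K, F) = -6 (v(K, F) = -5 - 1 = -6)
b = -138 (b = -132 - 6 = -138)
j = 1 (j = 4 + (-7 + 4) = 4 - 3 = 1)
q(k, s) = k + k*s (q(k, s) = (1*k)*s + k = k*s + k = k + k*s)
(-220 + q(-7, 22))*b = (-220 - 7*(1 + 22))*(-138) = (-220 - 7*23)*(-138) = (-220 - 161)*(-138) = -381*(-138) = 52578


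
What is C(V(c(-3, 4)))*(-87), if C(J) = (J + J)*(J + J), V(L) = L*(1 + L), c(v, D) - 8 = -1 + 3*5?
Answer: -89100528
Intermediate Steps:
c(v, D) = 22 (c(v, D) = 8 + (-1 + 3*5) = 8 + (-1 + 15) = 8 + 14 = 22)
C(J) = 4*J**2 (C(J) = (2*J)*(2*J) = 4*J**2)
C(V(c(-3, 4)))*(-87) = (4*(22*(1 + 22))**2)*(-87) = (4*(22*23)**2)*(-87) = (4*506**2)*(-87) = (4*256036)*(-87) = 1024144*(-87) = -89100528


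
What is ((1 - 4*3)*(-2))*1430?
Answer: 31460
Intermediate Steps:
((1 - 4*3)*(-2))*1430 = ((1 - 12)*(-2))*1430 = -11*(-2)*1430 = 22*1430 = 31460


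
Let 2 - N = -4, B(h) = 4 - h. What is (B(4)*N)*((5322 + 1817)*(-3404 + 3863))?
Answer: 0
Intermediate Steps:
N = 6 (N = 2 - 1*(-4) = 2 + 4 = 6)
(B(4)*N)*((5322 + 1817)*(-3404 + 3863)) = ((4 - 1*4)*6)*((5322 + 1817)*(-3404 + 3863)) = ((4 - 4)*6)*(7139*459) = (0*6)*3276801 = 0*3276801 = 0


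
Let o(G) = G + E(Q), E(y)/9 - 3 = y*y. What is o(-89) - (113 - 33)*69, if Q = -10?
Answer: -4682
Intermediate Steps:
E(y) = 27 + 9*y² (E(y) = 27 + 9*(y*y) = 27 + 9*y²)
o(G) = 927 + G (o(G) = G + (27 + 9*(-10)²) = G + (27 + 9*100) = G + (27 + 900) = G + 927 = 927 + G)
o(-89) - (113 - 33)*69 = (927 - 89) - (113 - 33)*69 = 838 - 80*69 = 838 - 1*5520 = 838 - 5520 = -4682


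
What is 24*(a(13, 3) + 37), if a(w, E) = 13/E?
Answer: 992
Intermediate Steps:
24*(a(13, 3) + 37) = 24*(13/3 + 37) = 24*(124/3) = 992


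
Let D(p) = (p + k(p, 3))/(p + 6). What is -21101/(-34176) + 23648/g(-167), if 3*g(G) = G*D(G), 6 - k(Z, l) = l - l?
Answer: -2421058277/5707392 ≈ -424.20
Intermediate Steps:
k(Z, l) = 6 (k(Z, l) = 6 - (l - l) = 6 - 1*0 = 6 + 0 = 6)
D(p) = 1 (D(p) = (p + 6)/(p + 6) = (6 + p)/(6 + p) = 1)
g(G) = G/3 (g(G) = (G*1)/3 = G/3)
-21101/(-34176) + 23648/g(-167) = -21101/(-34176) + 23648/(((⅓)*(-167))) = -21101*(-1/34176) + 23648/(-167/3) = 21101/34176 + 23648*(-3/167) = 21101/34176 - 70944/167 = -2421058277/5707392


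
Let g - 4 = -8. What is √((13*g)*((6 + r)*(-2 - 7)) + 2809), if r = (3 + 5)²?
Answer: √35569 ≈ 188.60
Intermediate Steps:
g = -4 (g = 4 - 8 = -4)
r = 64 (r = 8² = 64)
√((13*g)*((6 + r)*(-2 - 7)) + 2809) = √((13*(-4))*((6 + 64)*(-2 - 7)) + 2809) = √(-3640*(-9) + 2809) = √(-52*(-630) + 2809) = √(32760 + 2809) = √35569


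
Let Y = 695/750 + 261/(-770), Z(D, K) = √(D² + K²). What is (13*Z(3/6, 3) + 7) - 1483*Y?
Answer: -4992877/5775 + 13*√37/2 ≈ -825.03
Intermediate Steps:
Y = 3394/5775 (Y = 695*(1/750) + 261*(-1/770) = 139/150 - 261/770 = 3394/5775 ≈ 0.58771)
(13*Z(3/6, 3) + 7) - 1483*Y = (13*√((3/6)² + 3²) + 7) - 1483*3394/5775 = (13*√((3*(⅙))² + 9) + 7) - 5033302/5775 = (13*√((½)² + 9) + 7) - 5033302/5775 = (13*√(¼ + 9) + 7) - 5033302/5775 = (13*√(37/4) + 7) - 5033302/5775 = (13*(√37/2) + 7) - 5033302/5775 = (13*√37/2 + 7) - 5033302/5775 = (7 + 13*√37/2) - 5033302/5775 = -4992877/5775 + 13*√37/2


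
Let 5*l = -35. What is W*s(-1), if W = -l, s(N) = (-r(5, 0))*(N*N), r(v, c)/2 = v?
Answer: -70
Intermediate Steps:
l = -7 (l = (1/5)*(-35) = -7)
r(v, c) = 2*v
s(N) = -10*N**2 (s(N) = (-2*5)*(N*N) = (-1*10)*N**2 = -10*N**2)
W = 7 (W = -1*(-7) = 7)
W*s(-1) = 7*(-10*(-1)**2) = 7*(-10*1) = 7*(-10) = -70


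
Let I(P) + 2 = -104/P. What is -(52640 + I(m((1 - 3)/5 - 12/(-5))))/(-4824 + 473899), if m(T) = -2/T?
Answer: -52742/469075 ≈ -0.11244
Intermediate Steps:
I(P) = -2 - 104/P
-(52640 + I(m((1 - 3)/5 - 12/(-5))))/(-4824 + 473899) = -(52640 + (-2 - 104*(-1/1)))/(-4824 + 473899) = -(52640 + (-2 - 104*(-1/1)))/469075 = -(52640 + (-2 - 104/((-2*1/2))))/469075 = -(52640 + (-2 - 104/(-1)))/469075 = -(52640 + (-2 - 104*(-1)))/469075 = -(52640 + (-2 + 104))/469075 = -(52640 + 102)/469075 = -52742/469075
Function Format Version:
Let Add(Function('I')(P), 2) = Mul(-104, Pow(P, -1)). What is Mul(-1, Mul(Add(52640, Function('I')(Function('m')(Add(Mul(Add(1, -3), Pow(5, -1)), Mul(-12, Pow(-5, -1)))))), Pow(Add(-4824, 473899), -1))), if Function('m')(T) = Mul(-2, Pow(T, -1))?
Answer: Rational(-52742, 469075) ≈ -0.11244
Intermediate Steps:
Function('I')(P) = Add(-2, Mul(-104, Pow(P, -1)))
Mul(-1, Mul(Add(52640, Function('I')(Function('m')(Add(Mul(Add(1, -3), Pow(5, -1)), Mul(-12, Pow(-5, -1)))))), Pow(Add(-4824, 473899), -1))) = Mul(-1, Mul(Add(52640, Add(-2, Mul(-104, Pow(Mul(-2, Pow(Add(Mul(Add(1, -3), Pow(5, -1)), Mul(-12, Pow(-5, -1))), -1)), -1)))), Pow(Add(-4824, 473899), -1))) = Mul(-1, Mul(Add(52640, Add(-2, Mul(-104, Pow(Mul(-2, Pow(Add(Mul(-2, Rational(1, 5)), Mul(-12, Rational(-1, 5))), -1)), -1)))), Pow(469075, -1))) = Mul(-1, Mul(Add(52640, Add(-2, Mul(-104, Pow(Mul(-2, Pow(Add(Rational(-2, 5), Rational(12, 5)), -1)), -1)))), Rational(1, 469075))) = Mul(-1, Mul(Add(52640, Add(-2, Mul(-104, Pow(Mul(-2, Pow(2, -1)), -1)))), Rational(1, 469075))) = Mul(-1, Mul(Add(52640, Add(-2, Mul(-104, Pow(Mul(-2, Rational(1, 2)), -1)))), Rational(1, 469075))) = Mul(-1, Mul(Add(52640, Add(-2, Mul(-104, Pow(-1, -1)))), Rational(1, 469075))) = Mul(-1, Mul(Add(52640, Add(-2, Mul(-104, -1))), Rational(1, 469075))) = Mul(-1, Mul(Add(52640, Add(-2, 104)), Rational(1, 469075))) = Mul(-1, Mul(Add(52640, 102), Rational(1, 469075))) = Mul(-1, Mul(52742, Rational(1, 469075))) = Mul(-1, Rational(52742, 469075)) = Rational(-52742, 469075)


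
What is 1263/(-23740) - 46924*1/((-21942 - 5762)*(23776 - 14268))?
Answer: -20723274341/390834041480 ≈ -0.053023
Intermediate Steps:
1263/(-23740) - 46924*1/((-21942 - 5762)*(23776 - 14268)) = 1263*(-1/23740) - 46924/((-27704*9508)) = -1263/23740 - 46924/(-263409632) = -1263/23740 - 46924*(-1/263409632) = -1263/23740 + 11731/65852408 = -20723274341/390834041480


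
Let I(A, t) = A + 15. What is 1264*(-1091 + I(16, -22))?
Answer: -1339840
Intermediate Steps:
I(A, t) = 15 + A
1264*(-1091 + I(16, -22)) = 1264*(-1091 + (15 + 16)) = 1264*(-1091 + 31) = 1264*(-1060) = -1339840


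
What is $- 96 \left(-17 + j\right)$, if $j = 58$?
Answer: $-3936$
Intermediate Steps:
$- 96 \left(-17 + j\right) = - 96 \left(-17 + 58\right) = \left(-96\right) 41 = -3936$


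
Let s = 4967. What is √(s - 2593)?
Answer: √2374 ≈ 48.724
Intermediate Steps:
√(s - 2593) = √(4967 - 2593) = √2374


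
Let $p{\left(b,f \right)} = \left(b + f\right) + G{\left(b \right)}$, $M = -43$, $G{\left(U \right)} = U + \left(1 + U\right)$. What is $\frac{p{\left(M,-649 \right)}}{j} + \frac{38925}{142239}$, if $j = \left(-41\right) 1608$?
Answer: $\frac{297418567}{1041948088} \approx 0.28544$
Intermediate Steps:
$j = -65928$
$G{\left(U \right)} = 1 + 2 U$
$p{\left(b,f \right)} = 1 + f + 3 b$ ($p{\left(b,f \right)} = \left(b + f\right) + \left(1 + 2 b\right) = 1 + f + 3 b$)
$\frac{p{\left(M,-649 \right)}}{j} + \frac{38925}{142239} = \frac{1 - 649 + 3 \left(-43\right)}{-65928} + \frac{38925}{142239} = \left(1 - 649 - 129\right) \left(- \frac{1}{65928}\right) + 38925 \cdot \frac{1}{142239} = \left(-777\right) \left(- \frac{1}{65928}\right) + \frac{12975}{47413} = \frac{259}{21976} + \frac{12975}{47413} = \frac{297418567}{1041948088}$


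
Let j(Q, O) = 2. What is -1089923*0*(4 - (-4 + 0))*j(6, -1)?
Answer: 0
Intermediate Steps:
-1089923*0*(4 - (-4 + 0))*j(6, -1) = -1089923*0*(4 - (-4 + 0))*2 = -1089923*0*(4 - 1*(-4))*2 = -1089923*0*(4 + 4)*2 = -1089923*0*8*2 = -0*2 = -1089923*0 = 0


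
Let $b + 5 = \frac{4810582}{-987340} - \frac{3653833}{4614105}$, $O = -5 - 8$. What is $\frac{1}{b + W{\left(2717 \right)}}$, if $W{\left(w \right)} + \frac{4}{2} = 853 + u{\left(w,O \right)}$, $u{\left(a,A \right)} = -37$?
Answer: $\frac{455569043070}{365974945250297} \approx 0.0012448$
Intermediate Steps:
$O = -13$ ($O = -5 - 8 = -13$)
$b = - \frac{4858255808683}{455569043070}$ ($b = -5 + \left(\frac{4810582}{-987340} - \frac{3653833}{4614105}\right) = -5 + \left(4810582 \left(- \frac{1}{987340}\right) - \frac{3653833}{4614105}\right) = -5 - \frac{2580410593333}{455569043070} = - \frac{4858255808683}{455569043070} \approx -10.664$)
$W{\left(w \right)} = 814$ ($W{\left(w \right)} = -2 + \left(853 - 37\right) = -2 + 816 = 814$)
$\frac{1}{b + W{\left(2717 \right)}} = \frac{1}{- \frac{4858255808683}{455569043070} + 814} = \frac{1}{\frac{365974945250297}{455569043070}} = \frac{455569043070}{365974945250297}$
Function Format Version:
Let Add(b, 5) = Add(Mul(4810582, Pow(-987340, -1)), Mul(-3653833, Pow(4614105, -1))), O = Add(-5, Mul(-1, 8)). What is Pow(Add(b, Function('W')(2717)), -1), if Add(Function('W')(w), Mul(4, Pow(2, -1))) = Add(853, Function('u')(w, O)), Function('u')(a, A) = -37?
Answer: Rational(455569043070, 365974945250297) ≈ 0.0012448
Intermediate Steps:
O = -13 (O = Add(-5, -8) = -13)
b = Rational(-4858255808683, 455569043070) (b = Add(-5, Add(Mul(4810582, Pow(-987340, -1)), Mul(-3653833, Pow(4614105, -1)))) = Add(-5, Add(Mul(4810582, Rational(-1, 987340)), Mul(-3653833, Rational(1, 4614105)))) = Add(-5, Add(Rational(-2405291, 493670), Rational(-3653833, 4614105))) = Add(-5, Rational(-2580410593333, 455569043070)) = Rational(-4858255808683, 455569043070) ≈ -10.664)
Function('W')(w) = 814 (Function('W')(w) = Add(-2, Add(853, -37)) = Add(-2, 816) = 814)
Pow(Add(b, Function('W')(2717)), -1) = Pow(Add(Rational(-4858255808683, 455569043070), 814), -1) = Pow(Rational(365974945250297, 455569043070), -1) = Rational(455569043070, 365974945250297)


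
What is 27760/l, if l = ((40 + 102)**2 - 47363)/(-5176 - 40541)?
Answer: 1269103920/27199 ≈ 46660.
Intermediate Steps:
l = 27199/45717 (l = (142**2 - 47363)/(-45717) = (20164 - 47363)*(-1/45717) = -27199*(-1/45717) = 27199/45717 ≈ 0.59494)
27760/l = 27760/(27199/45717) = 27760*(45717/27199) = 1269103920/27199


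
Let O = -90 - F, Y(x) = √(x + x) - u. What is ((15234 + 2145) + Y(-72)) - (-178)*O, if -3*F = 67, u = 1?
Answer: 16000/3 + 12*I ≈ 5333.3 + 12.0*I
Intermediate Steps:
F = -67/3 (F = -⅓*67 = -67/3 ≈ -22.333)
Y(x) = -1 + √2*√x (Y(x) = √(x + x) - 1*1 = √(2*x) - 1 = √2*√x - 1 = -1 + √2*√x)
O = -203/3 (O = -90 - 1*(-67/3) = -90 + 67/3 = -203/3 ≈ -67.667)
((15234 + 2145) + Y(-72)) - (-178)*O = ((15234 + 2145) + (-1 + √2*√(-72))) - (-178)*(-203)/3 = (17379 + (-1 + √2*(6*I*√2))) - 1*36134/3 = (17379 + (-1 + 12*I)) - 36134/3 = (17378 + 12*I) - 36134/3 = 16000/3 + 12*I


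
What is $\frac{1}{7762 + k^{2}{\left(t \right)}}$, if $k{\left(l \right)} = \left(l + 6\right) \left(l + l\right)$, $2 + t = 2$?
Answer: $\frac{1}{7762} \approx 0.00012883$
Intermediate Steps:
$t = 0$ ($t = -2 + 2 = 0$)
$k{\left(l \right)} = 2 l \left(6 + l\right)$ ($k{\left(l \right)} = \left(6 + l\right) 2 l = 2 l \left(6 + l\right)$)
$\frac{1}{7762 + k^{2}{\left(t \right)}} = \frac{1}{7762 + \left(2 \cdot 0 \left(6 + 0\right)\right)^{2}} = \frac{1}{7762 + \left(2 \cdot 0 \cdot 6\right)^{2}} = \frac{1}{7762 + 0^{2}} = \frac{1}{7762 + 0} = \frac{1}{7762}$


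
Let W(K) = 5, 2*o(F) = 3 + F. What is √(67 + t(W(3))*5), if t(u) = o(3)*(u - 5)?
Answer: √67 ≈ 8.1853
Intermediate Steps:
o(F) = 3/2 + F/2 (o(F) = (3 + F)/2 = 3/2 + F/2)
t(u) = -15 + 3*u (t(u) = (3/2 + (½)*3)*(u - 5) = (3/2 + 3/2)*(-5 + u) = 3*(-5 + u) = -15 + 3*u)
√(67 + t(W(3))*5) = √(67 + (-15 + 3*5)*5) = √(67 + (-15 + 15)*5) = √(67 + 0*5) = √(67 + 0) = √67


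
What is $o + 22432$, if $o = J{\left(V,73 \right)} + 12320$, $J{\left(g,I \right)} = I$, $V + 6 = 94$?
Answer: $34825$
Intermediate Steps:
$V = 88$ ($V = -6 + 94 = 88$)
$o = 12393$ ($o = 73 + 12320 = 12393$)
$o + 22432 = 12393 + 22432 = 34825$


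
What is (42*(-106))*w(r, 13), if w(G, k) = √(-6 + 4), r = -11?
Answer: -4452*I*√2 ≈ -6296.1*I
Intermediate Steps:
w(G, k) = I*√2 (w(G, k) = √(-2) = I*√2)
(42*(-106))*w(r, 13) = (42*(-106))*(I*√2) = -4452*I*√2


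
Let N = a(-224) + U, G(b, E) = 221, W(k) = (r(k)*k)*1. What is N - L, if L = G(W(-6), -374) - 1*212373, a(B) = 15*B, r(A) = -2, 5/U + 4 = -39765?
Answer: 8303449043/39769 ≈ 2.0879e+5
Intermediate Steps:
U = -5/39769 (U = 5/(-4 - 39765) = 5/(-39769) = 5*(-1/39769) = -5/39769 ≈ -0.00012573)
W(k) = -2*k (W(k) = -2*k*1 = -2*k)
N = -133623845/39769 (N = 15*(-224) - 5/39769 = -3360 - 5/39769 = -133623845/39769 ≈ -3360.0)
L = -212152 (L = 221 - 1*212373 = 221 - 212373 = -212152)
N - L = -133623845/39769 - 1*(-212152) = -133623845/39769 + 212152 = 8303449043/39769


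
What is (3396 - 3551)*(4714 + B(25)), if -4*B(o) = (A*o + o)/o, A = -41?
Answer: -732220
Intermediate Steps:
B(o) = 10 (B(o) = -(-41*o + o)/(4*o) = -(-40*o)/(4*o) = -¼*(-40) = 10)
(3396 - 3551)*(4714 + B(25)) = (3396 - 3551)*(4714 + 10) = -155*4724 = -732220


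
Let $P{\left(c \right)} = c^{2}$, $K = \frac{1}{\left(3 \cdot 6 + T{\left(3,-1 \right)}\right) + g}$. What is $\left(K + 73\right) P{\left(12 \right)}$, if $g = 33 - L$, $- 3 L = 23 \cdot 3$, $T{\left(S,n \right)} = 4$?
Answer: $\frac{136680}{13} \approx 10514.0$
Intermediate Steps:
$L = -23$ ($L = - \frac{23 \cdot 3}{3} = \left(- \frac{1}{3}\right) 69 = -23$)
$g = 56$ ($g = 33 - -23 = 33 + 23 = 56$)
$K = \frac{1}{78}$ ($K = \frac{1}{\left(3 \cdot 6 + 4\right) + 56} = \frac{1}{\left(18 + 4\right) + 56} = \frac{1}{22 + 56} = \frac{1}{78} \approx 0.012821$)
$\left(K + 73\right) P{\left(12 \right)} = \left(\frac{1}{78} + 73\right) 12^{2} = \frac{5695}{78} \cdot 144 = \frac{136680}{13}$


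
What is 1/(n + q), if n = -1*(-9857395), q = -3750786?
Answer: 1/6106609 ≈ 1.6376e-7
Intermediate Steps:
n = 9857395
1/(n + q) = 1/(9857395 - 3750786) = 1/6106609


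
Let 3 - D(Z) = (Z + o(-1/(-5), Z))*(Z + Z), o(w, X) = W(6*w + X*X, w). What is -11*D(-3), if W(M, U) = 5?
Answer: -165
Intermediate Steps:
o(w, X) = 5
D(Z) = 3 - 2*Z*(5 + Z) (D(Z) = 3 - (Z + 5)*(Z + Z) = 3 - (5 + Z)*2*Z = 3 - 2*Z*(5 + Z))
-11*D(-3) = -11*(3 - 10*(-3) - 2*(-3)²) = -11*(3 + 30 - 2*9) = -11*(3 + 30 - 18) = -11*15 = -165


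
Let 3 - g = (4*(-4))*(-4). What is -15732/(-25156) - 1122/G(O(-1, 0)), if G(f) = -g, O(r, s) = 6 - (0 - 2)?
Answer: -358755/20191 ≈ -17.768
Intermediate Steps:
O(r, s) = 8 (O(r, s) = 6 - 1*(-2) = 6 + 2 = 8)
g = -61 (g = 3 - 4*(-4)*(-4) = 3 - (-16)*(-4) = 3 - 1*64 = 3 - 64 = -61)
G(f) = 61 (G(f) = -1*(-61) = 61)
-15732/(-25156) - 1122/G(O(-1, 0)) = -15732/(-25156) - 1122/61 = -15732*(-1/25156) - 1122*1/61 = 207/331 - 1122/61 = -358755/20191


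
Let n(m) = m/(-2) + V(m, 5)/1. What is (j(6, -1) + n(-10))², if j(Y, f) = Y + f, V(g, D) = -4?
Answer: 36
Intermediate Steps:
n(m) = -4 - m/2 (n(m) = m/(-2) - 4/1 = m*(-½) - 4*1 = -m/2 - 4 = -4 - m/2)
(j(6, -1) + n(-10))² = ((6 - 1) + (-4 - ½*(-10)))² = (5 + (-4 + 5))² = (5 + 1)² = 6² = 36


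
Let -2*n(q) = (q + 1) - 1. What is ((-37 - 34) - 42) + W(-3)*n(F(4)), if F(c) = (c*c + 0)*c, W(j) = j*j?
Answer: -401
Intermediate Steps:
W(j) = j**2
F(c) = c**3 (F(c) = (c**2 + 0)*c = c**2*c = c**3)
n(q) = -q/2 (n(q) = -((q + 1) - 1)/2 = -((1 + q) - 1)/2 = -q/2)
((-37 - 34) - 42) + W(-3)*n(F(4)) = ((-37 - 34) - 42) + (-3)**2*(-1/2*4**3) = (-71 - 42) + 9*(-1/2*64) = -113 + 9*(-32) = -113 - 288 = -401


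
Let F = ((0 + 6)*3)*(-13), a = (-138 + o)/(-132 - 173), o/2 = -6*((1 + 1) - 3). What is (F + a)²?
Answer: 5075707536/93025 ≈ 54563.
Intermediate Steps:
o = 12 (o = 2*(-6*((1 + 1) - 3)) = 2*(-6*(2 - 3)) = 2*(-6*(-1)) = 2*6 = 12)
a = 126/305 (a = (-138 + 12)/(-132 - 173) = -126/(-305) = -126*(-1/305) = 126/305 ≈ 0.41311)
F = -234 (F = (6*3)*(-13) = 18*(-13) = -234)
(F + a)² = (-234 + 126/305)² = (-71244/305)² = 5075707536/93025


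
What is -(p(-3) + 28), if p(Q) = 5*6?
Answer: -58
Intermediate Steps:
p(Q) = 30
-(p(-3) + 28) = -(30 + 28) = -1*58 = -58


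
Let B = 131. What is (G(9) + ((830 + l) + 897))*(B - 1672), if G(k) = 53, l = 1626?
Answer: -5248646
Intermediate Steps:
(G(9) + ((830 + l) + 897))*(B - 1672) = (53 + ((830 + 1626) + 897))*(131 - 1672) = (53 + (2456 + 897))*(-1541) = (53 + 3353)*(-1541) = 3406*(-1541) = -5248646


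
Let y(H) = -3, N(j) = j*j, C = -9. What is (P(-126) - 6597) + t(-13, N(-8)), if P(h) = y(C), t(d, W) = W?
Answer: -6536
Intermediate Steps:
N(j) = j²
P(h) = -3
(P(-126) - 6597) + t(-13, N(-8)) = (-3 - 6597) + (-8)² = -6600 + 64 = -6536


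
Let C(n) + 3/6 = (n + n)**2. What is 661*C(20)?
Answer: 2114539/2 ≈ 1.0573e+6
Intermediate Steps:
C(n) = -1/2 + 4*n**2 (C(n) = -1/2 + (n + n)**2 = -1/2 + (2*n)**2 = -1/2 + 4*n**2)
661*C(20) = 661*(-1/2 + 4*20**2) = 661*(-1/2 + 4*400) = 661*(-1/2 + 1600) = 661*(3199/2) = 2114539/2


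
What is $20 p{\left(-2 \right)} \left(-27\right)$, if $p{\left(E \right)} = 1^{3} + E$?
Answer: $540$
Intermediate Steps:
$p{\left(E \right)} = 1 + E$
$20 p{\left(-2 \right)} \left(-27\right) = 20 \left(1 - 2\right) \left(-27\right) = 20 \left(-1\right) \left(-27\right) = \left(-20\right) \left(-27\right) = 540$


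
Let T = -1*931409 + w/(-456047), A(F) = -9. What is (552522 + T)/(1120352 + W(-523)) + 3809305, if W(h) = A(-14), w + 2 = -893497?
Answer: 1946284465812059715/510929064121 ≈ 3.8093e+6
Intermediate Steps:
w = -893499 (w = -2 - 893497 = -893499)
T = -424765386724/456047 (T = -1*931409 - 893499/(-456047) = -931409 - 893499*(-1/456047) = -931409 + 893499/456047 = -424765386724/456047 ≈ -9.3141e+5)
W(h) = -9
(552522 + T)/(1120352 + W(-523)) + 3809305 = (552522 - 424765386724/456047)/(1120352 - 9) + 3809305 = -172789386190/456047/1120343 + 3809305 = -172789386190/456047*1/1120343 + 3809305 = -172789386190/510929064121 + 3809305 = 1946284465812059715/510929064121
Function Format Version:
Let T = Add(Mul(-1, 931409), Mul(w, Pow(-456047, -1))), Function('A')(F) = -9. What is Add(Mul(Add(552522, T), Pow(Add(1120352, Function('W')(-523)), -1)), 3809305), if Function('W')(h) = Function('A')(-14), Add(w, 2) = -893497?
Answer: Rational(1946284465812059715, 510929064121) ≈ 3.8093e+6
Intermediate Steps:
w = -893499 (w = Add(-2, -893497) = -893499)
T = Rational(-424765386724, 456047) (T = Add(Mul(-1, 931409), Mul(-893499, Pow(-456047, -1))) = Add(-931409, Mul(-893499, Rational(-1, 456047))) = Add(-931409, Rational(893499, 456047)) = Rational(-424765386724, 456047) ≈ -9.3141e+5)
Function('W')(h) = -9
Add(Mul(Add(552522, T), Pow(Add(1120352, Function('W')(-523)), -1)), 3809305) = Add(Mul(Add(552522, Rational(-424765386724, 456047)), Pow(Add(1120352, -9), -1)), 3809305) = Add(Mul(Rational(-172789386190, 456047), Pow(1120343, -1)), 3809305) = Add(Mul(Rational(-172789386190, 456047), Rational(1, 1120343)), 3809305) = Add(Rational(-172789386190, 510929064121), 3809305) = Rational(1946284465812059715, 510929064121)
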